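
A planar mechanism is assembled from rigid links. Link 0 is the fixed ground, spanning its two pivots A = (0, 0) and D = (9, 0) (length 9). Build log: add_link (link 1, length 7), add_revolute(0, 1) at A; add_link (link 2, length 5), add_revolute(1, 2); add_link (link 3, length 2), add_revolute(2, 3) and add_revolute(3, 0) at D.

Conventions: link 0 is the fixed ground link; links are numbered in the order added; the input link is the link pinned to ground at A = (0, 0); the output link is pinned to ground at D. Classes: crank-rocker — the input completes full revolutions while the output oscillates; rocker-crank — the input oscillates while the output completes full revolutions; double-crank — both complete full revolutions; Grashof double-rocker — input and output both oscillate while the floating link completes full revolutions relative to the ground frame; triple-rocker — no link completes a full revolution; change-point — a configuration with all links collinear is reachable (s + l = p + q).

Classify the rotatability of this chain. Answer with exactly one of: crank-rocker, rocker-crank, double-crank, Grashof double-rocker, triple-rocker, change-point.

lengths: ground=9, input=7, coupler=5, output=2
sorted: s=2 (shortest), l=9 (longest), p+q=12
s + l = 11 vs p + q = 12
s + l < p + q (Grashof) with shortest = output link → rocker-crank

rocker-crank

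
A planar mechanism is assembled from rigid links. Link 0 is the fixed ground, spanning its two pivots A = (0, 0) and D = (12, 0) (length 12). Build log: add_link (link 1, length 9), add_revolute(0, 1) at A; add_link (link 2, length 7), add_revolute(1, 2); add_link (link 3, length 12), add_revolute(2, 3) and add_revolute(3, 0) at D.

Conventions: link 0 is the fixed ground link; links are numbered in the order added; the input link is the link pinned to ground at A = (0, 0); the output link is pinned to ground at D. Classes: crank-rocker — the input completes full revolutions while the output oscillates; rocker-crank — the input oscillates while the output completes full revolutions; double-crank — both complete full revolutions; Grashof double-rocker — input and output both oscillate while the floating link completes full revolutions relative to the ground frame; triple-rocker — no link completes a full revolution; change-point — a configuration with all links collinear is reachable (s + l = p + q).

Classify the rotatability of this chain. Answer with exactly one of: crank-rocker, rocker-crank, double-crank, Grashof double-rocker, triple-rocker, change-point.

lengths: ground=12, input=9, coupler=7, output=12
sorted: s=7 (shortest), l=12 (longest), p+q=21
s + l = 19 vs p + q = 21
s + l < p + q (Grashof) with shortest = coupler link → Grashof double-rocker

Grashof double-rocker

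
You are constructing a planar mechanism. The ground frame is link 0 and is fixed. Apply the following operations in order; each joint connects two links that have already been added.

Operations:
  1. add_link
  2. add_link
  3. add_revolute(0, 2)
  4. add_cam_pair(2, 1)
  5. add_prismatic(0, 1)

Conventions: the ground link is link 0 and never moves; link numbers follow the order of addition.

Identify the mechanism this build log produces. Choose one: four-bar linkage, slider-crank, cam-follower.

links: 3 (incl. ground); joints: 1 revolute, 1 prismatic, 1 higher (cam) pair, forming one closed loop
3 links, revolute + prismatic + higher pair in one loop → cam-follower

cam-follower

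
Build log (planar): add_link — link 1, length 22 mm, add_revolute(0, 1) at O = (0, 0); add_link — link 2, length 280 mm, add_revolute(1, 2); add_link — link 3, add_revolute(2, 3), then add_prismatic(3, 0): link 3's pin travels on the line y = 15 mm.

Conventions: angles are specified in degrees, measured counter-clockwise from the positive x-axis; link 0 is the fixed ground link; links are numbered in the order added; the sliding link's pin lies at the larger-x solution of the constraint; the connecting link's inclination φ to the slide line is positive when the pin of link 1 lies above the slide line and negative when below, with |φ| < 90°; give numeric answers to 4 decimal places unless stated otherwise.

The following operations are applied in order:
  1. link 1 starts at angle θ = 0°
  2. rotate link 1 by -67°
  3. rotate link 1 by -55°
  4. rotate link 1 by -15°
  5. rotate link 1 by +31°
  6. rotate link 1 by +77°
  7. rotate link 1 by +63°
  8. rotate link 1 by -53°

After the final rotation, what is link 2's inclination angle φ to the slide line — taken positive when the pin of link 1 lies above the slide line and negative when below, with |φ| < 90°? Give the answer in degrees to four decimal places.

geometry: r = 22 mm, L = 280 mm, e = 15 mm; θ starts at 0°
rotate link 1 by -67°: θ ← 0° -67° = -67°
rotate link 1 by -55°: θ ← -67° -55° = -122°
rotate link 1 by -15°: θ ← -122° -15° = -137°
rotate link 1 by +31°: θ ← -137° +31° = -106°
rotate link 1 by +77°: θ ← -106° +77° = -29°
rotate link 1 by +63°: θ ← -29° +63° = 34°
rotate link 1 by -53°: θ ← 34° -53° = -19°
h = r sin θ − e = -7.162499 − 15 = -22.162499
sin φ = h / L = -22.162499 / 280 = -0.07915178
φ = arcsin(-0.07915178) = -4.539812°

-4.5398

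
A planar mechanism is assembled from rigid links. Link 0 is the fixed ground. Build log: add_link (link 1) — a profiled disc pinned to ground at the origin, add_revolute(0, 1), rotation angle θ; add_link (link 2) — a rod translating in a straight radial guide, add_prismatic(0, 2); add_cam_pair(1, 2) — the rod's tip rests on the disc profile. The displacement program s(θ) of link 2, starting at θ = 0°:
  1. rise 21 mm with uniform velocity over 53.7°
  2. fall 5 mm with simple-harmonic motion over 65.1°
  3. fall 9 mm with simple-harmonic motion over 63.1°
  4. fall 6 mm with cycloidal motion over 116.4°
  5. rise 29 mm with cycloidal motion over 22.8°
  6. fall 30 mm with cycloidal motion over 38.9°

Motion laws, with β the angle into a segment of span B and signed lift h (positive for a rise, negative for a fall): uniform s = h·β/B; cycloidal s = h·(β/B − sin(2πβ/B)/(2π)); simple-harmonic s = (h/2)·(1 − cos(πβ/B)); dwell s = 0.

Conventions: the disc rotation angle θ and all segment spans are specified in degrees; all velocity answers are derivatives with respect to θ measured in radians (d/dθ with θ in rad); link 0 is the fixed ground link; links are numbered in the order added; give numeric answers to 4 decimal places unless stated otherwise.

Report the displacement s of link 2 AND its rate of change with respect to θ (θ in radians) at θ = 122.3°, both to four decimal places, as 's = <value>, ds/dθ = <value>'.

seg 1 [0°–53.7°] uniform, h=21: full span → s += 21 → s = 21.0000
seg 2 [53.7°–118.8°] simple-harmonic, h=-5: full span → s += -5 → s = 16.0000
seg 3 [118.8°–181.9°] simple-harmonic, h=-9: θ=122.3° here. β=3.5, B=63.1. -9/2·(1 − cos(π·0.0555)) = -0.0681 → s = 15.9319
velocity in seg [118.8°–181.9°] (simple-harmonic), θ in radians: β = 3.5° = 0.0611 rad, B = 63.1° = 1.1013 rad; ds/dθ = (πh/(2B)) sin(πβ/B) = (π·(-9)/(2·1.1013)) sin(π·0.0555) = -2.225584 mm/rad

s = 15.9319, ds/dθ = -2.2256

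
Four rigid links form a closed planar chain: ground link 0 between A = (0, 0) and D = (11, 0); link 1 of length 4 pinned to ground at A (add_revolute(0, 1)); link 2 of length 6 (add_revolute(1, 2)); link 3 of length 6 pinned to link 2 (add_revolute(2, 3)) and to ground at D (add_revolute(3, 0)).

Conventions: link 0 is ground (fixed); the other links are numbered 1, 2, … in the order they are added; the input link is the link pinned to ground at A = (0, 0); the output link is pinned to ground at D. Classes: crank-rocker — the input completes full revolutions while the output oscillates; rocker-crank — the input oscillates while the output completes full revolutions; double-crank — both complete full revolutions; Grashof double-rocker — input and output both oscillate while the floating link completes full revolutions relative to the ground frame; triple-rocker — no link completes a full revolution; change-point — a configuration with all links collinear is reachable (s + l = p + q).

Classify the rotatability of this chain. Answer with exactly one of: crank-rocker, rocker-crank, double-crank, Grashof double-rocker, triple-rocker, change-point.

lengths: ground=11, input=4, coupler=6, output=6
sorted: s=4 (shortest), l=11 (longest), p+q=12
s + l = 15 vs p + q = 12
s + l > p + q → non-Grashof → no link fully rotates → triple-rocker

triple-rocker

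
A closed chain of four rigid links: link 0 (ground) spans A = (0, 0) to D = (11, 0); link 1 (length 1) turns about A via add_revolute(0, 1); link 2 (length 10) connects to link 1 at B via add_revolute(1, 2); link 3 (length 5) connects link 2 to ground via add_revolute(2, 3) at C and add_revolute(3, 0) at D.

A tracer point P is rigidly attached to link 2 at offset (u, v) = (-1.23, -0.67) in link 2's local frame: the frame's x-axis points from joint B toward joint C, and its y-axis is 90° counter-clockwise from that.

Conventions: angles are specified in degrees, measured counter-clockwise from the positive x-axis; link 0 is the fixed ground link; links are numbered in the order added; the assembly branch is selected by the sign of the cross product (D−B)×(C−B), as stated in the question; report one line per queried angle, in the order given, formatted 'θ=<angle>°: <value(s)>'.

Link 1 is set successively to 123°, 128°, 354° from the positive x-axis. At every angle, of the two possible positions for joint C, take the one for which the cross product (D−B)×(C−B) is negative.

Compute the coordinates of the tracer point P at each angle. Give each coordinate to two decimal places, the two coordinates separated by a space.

A=(0,0), D=(11.00,0)
θ=123°: B = A + 1.00·(cos123°, sin123°) = (-0.5446, 0.8387)
θ=123°: |BD| = 11.5751
θ=123°: circle(B,10.00) ∩ circle(D,5.00): a=9.0273, h=4.3022
θ=123°:   candidates: C₊=(8.7706,4.4755) cross=49.798; C₋=(8.1472,-4.1063) cross=-49.798
θ=123°:   branch - wants cross < 0 → take C=(8.1472,-4.1063) (cross=-49.798)
θ=123°: ex = (C−B)/|BC| = (0.8692,-0.4945); ey = (0.4945,0.8692)
θ=123°: P = B + -1.23·ex + -0.67·ey = (-1.9450,0.8645)
θ=128°: B = A + 1.00·(cos128°, sin128°) = (-0.6157, 0.7880)
θ=128°: |BD| = 11.6424
θ=128°: circle(B,10.00) ∩ circle(D,5.00): a=9.0422, h=4.2707
θ=128°:   candidates: C₊=(8.6948,4.4369) cross=49.721; C₋=(8.1167,-4.0849) cross=-49.721
θ=128°:   branch - wants cross < 0 → take C=(8.1167,-4.0849) (cross=-49.721)
θ=128°: ex = (C−B)/|BC| = (0.8732,-0.4873); ey = (0.4873,0.8732)
θ=128°: P = B + -1.23·ex + -0.67·ey = (-2.0162,0.8023)
θ=354°: B = A + 1.00·(cos354°, sin354°) = (0.9945, -0.1045)
θ=354°: |BD| = 10.0060
θ=354°: circle(B,10.00) ∩ circle(D,5.00): a=8.7508, h=4.8399
θ=354°:   candidates: C₊=(9.6942,4.8265) cross=48.428; C₋=(9.7954,-4.8527) cross=-48.428
θ=354°:   branch - wants cross < 0 → take C=(9.7954,-4.8527) (cross=-48.428)
θ=354°: ex = (C−B)/|BC| = (0.8801,-0.4748); ey = (0.4748,0.8801)
θ=354°: P = B + -1.23·ex + -0.67·ey = (-0.4061,-0.1102)

θ=123°: -1.95 0.86
θ=128°: -2.02 0.80
θ=354°: -0.41 -0.11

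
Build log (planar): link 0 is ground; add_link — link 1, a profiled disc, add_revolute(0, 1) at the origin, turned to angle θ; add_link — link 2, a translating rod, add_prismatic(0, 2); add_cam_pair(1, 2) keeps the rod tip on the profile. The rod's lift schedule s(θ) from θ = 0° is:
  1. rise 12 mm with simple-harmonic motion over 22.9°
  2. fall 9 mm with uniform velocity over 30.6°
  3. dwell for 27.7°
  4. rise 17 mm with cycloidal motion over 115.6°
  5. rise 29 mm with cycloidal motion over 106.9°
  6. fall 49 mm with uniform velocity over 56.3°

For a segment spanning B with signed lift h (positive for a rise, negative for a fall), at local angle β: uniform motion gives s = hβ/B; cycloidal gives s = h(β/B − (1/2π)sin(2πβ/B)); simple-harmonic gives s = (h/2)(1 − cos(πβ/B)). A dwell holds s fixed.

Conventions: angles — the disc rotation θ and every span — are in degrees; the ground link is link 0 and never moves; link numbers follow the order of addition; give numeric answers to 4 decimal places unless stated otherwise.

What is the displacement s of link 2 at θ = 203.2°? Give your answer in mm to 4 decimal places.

seg 1 [0°–22.9°] simple-harmonic, h=12: full span → s += 12 → s = 12.0000
seg 2 [22.9°–53.5°] uniform, h=-9: full span → s += -9 → s = 3.0000
seg 3 [53.5°–81.2°] dwell: s stays 3.0000
seg 4 [81.2°–196.8°] cycloidal, h=17: full span → s += 17 → s = 20.0000
seg 5 [196.8°–303.7°] cycloidal, h=29: θ=203.2° here. β=6.4, B=106.9. 29·(0.0599 − sin(2π·0.0599)/(2π)) = 0.0407 → s = 20.0407

20.0407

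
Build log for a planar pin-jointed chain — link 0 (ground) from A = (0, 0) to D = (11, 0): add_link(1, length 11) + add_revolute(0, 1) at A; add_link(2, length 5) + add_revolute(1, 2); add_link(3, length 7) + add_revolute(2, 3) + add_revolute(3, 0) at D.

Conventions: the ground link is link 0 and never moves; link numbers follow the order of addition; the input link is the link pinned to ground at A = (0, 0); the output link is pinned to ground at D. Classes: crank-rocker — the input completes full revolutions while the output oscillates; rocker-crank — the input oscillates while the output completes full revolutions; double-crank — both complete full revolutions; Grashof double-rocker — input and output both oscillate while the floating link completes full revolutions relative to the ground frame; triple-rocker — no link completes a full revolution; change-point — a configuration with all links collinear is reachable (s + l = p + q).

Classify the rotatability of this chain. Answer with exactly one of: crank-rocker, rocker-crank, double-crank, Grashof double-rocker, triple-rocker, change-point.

lengths: ground=11, input=11, coupler=5, output=7
sorted: s=5 (shortest), l=11 (longest), p+q=18
s + l = 16 vs p + q = 18
s + l < p + q (Grashof) with shortest = coupler link → Grashof double-rocker

Grashof double-rocker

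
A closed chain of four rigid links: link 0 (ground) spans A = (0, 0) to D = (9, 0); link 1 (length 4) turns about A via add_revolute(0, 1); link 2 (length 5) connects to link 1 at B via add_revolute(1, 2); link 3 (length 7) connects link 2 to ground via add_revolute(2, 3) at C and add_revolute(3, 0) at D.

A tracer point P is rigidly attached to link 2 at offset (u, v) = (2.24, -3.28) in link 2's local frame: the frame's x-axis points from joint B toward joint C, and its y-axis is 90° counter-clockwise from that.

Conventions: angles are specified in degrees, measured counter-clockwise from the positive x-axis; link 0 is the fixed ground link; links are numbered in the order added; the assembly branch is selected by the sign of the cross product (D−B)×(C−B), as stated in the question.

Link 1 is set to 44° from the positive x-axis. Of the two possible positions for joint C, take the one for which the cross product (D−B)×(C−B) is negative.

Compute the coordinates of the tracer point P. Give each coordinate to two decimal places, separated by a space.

A=(0,0), D=(9.00,0)
B = A + 4.00·(cos44°, sin44°) = (2.8774, 2.7786)
|BD| = 6.7237
circle(B,5.00) ∩ circle(D,7.00): a=1.5771, h=4.7448
  candidates: C₊=(6.2743,6.4475) cross=31.902; C₋=(2.3526,-2.1938) cross=-31.902
  branch - wants cross < 0 → take C=(2.3526,-2.1938) (cross=-31.902)
ex = (C−B)/|BC| = (-0.1049,-0.9945); ey = (0.9945,-0.1049)
P = B + 2.24·ex + -3.28·ey = (-0.6196,0.8952)

-0.62 0.90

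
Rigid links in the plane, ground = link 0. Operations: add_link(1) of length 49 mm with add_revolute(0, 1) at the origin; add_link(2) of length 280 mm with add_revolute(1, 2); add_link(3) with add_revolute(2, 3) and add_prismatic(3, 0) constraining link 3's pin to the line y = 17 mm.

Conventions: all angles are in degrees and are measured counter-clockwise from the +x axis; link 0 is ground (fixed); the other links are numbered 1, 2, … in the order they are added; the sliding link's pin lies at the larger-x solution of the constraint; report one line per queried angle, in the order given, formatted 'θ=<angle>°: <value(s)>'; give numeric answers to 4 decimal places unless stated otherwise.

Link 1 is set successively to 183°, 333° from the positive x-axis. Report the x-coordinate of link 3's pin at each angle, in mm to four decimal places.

geometry: r = 49 mm, L = 280 mm, e = 17 mm
θ=183°: crank pin P = (r cos θ, r sin θ) = (-48.932847, -2.564462)
θ=183°: h = r sin θ − e = -2.564462 − 17 = -19.564462
θ=183°: x = r cos θ + √(L² − h²) = -48.932847 + 279.315649 = 230.382802
θ=333°: crank pin P = (r cos θ, r sin θ) = (43.659320, -22.245534)
θ=333°: h = r sin θ − e = -22.245534 − 17 = -39.245534
θ=333°: x = r cos θ + √(L² − h²) = 43.659320 + 277.235979 = 320.895299

θ=183°: 230.3828
θ=333°: 320.8953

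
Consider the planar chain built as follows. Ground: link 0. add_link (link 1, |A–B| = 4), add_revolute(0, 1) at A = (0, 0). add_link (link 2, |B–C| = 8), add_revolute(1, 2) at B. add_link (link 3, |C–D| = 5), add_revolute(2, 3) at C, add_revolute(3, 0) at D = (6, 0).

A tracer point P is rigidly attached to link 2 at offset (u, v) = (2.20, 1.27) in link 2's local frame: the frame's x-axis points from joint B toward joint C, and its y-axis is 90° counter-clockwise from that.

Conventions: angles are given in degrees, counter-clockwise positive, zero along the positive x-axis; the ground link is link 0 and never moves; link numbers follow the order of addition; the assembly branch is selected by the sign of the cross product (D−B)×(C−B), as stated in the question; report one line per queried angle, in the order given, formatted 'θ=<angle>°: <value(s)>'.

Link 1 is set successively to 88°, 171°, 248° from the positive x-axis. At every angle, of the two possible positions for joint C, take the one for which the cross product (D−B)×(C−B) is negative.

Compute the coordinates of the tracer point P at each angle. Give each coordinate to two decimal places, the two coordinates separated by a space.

A=(0,0), D=(6.00,0)
θ=88°: B = A + 4.00·(cos88°, sin88°) = (0.1396, 3.9976)
θ=88°: |BD| = 7.0940
θ=88°: circle(B,8.00) ∩ circle(D,5.00): a=6.2958, h=4.9359
θ=88°:   candidates: C₊=(8.1220,4.5274) cross=35.015; C₋=(2.5592,-3.6278) cross=-35.015
θ=88°:   branch - wants cross < 0 → take C=(2.5592,-3.6278) (cross=-35.015)
θ=88°: ex = (C−B)/|BC| = (0.3024,-0.9532); ey = (0.9532,0.3024)
θ=88°: P = B + 2.20·ex + 1.27·ey = (2.0155,2.2847)
θ=171°: B = A + 4.00·(cos171°, sin171°) = (-3.9508, 0.6257)
θ=171°: |BD| = 9.9704
θ=171°: circle(B,8.00) ∩ circle(D,5.00): a=6.9410, h=3.9778
θ=171°:   candidates: C₊=(3.2262,4.1601) cross=39.660; C₋=(2.7269,-3.7798) cross=-39.660
θ=171°:   branch - wants cross < 0 → take C=(2.7269,-3.7798) (cross=-39.660)
θ=171°: ex = (C−B)/|BC| = (0.8347,-0.5507); ey = (0.5507,0.8347)
θ=171°: P = B + 2.20·ex + 1.27·ey = (-1.4150,0.4743)
θ=248°: B = A + 4.00·(cos248°, sin248°) = (-1.4984, -3.7087)
θ=248°: |BD| = 8.3655
θ=248°: circle(B,8.00) ∩ circle(D,5.00): a=6.5137, h=4.6445
θ=248°:   candidates: C₊=(2.2811,3.3422) cross=38.853; C₋=(6.3993,-4.9840) cross=-38.853
θ=248°:   branch - wants cross < 0 → take C=(6.3993,-4.9840) (cross=-38.853)
θ=248°: ex = (C−B)/|BC| = (0.9872,-0.1594); ey = (0.1594,0.9872)
θ=248°: P = B + 2.20·ex + 1.27·ey = (0.8759,-2.8057)

θ=88°: 2.02 2.28
θ=171°: -1.42 0.47
θ=248°: 0.88 -2.81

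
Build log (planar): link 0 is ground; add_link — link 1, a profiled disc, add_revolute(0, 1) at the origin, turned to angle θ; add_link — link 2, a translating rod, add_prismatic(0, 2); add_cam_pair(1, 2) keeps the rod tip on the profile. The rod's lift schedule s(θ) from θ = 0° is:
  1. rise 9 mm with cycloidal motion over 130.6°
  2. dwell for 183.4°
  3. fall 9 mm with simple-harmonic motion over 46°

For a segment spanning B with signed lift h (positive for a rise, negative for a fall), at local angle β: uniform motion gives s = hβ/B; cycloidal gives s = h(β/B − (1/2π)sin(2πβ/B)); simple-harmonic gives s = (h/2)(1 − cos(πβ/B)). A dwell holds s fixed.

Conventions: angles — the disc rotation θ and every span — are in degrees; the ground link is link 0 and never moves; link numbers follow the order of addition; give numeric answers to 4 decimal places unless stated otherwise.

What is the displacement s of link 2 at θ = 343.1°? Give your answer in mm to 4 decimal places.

seg 1 [0°–130.6°] cycloidal, h=9: full span → s += 9 → s = 9.0000
seg 2 [130.6°–314°] dwell: s stays 9.0000
seg 3 [314°–360°] simple-harmonic, h=-9: θ=343.1° here. β=29.1, B=46. -9/2·(1 − cos(π·0.6326)) = -6.3210 → s = 2.6790

2.6790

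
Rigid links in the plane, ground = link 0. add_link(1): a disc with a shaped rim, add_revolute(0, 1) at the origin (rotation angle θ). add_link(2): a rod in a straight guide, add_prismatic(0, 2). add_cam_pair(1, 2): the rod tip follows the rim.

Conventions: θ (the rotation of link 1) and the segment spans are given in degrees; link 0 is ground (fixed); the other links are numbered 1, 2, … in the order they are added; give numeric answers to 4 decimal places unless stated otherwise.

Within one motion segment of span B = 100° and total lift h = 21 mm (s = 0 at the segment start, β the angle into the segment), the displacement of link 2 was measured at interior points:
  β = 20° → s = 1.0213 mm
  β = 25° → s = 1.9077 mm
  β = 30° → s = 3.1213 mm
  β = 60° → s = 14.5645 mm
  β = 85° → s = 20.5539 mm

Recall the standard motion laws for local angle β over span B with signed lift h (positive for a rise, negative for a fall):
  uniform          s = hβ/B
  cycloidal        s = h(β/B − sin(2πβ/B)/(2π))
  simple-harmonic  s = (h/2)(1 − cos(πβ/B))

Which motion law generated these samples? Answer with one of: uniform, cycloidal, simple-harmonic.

candidates at β/B = r: uniform s = h·r (linear in β); cycloidal s = h·(r − sin(2πr)/(2π)); simple-harmonic s = (h/2)(1 − cos(πr))
β=20°: printed 1.0213 | uniform 4.2000, cycloidal 1.0213, simple-harmonic 2.0053
β=25°: printed 1.9077 | uniform 5.2500, cycloidal 1.9077, simple-harmonic 3.0754
β=30°: printed 3.1213 | uniform 6.3000, cycloidal 3.1213, simple-harmonic 4.3283
β=60°: printed 14.5645 | uniform 12.6000, cycloidal 14.5645, simple-harmonic 13.7447
β=85°: printed 20.5539 | uniform 17.8500, cycloidal 20.5539, simple-harmonic 19.8556
only one law matches every sample → cycloidal

cycloidal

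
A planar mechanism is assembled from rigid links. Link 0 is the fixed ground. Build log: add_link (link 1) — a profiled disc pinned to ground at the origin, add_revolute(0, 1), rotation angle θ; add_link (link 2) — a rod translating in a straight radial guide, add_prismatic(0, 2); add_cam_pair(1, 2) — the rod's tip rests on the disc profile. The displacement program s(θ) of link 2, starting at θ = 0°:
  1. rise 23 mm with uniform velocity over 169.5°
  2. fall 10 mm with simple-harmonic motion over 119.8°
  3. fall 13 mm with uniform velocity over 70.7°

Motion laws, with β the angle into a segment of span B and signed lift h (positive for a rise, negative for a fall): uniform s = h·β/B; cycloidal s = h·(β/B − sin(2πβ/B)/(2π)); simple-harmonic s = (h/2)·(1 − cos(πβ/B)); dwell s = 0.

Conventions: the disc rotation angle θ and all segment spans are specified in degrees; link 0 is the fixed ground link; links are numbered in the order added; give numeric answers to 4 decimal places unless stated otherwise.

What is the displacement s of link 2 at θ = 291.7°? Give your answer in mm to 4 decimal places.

seg 1 [0°–169.5°] uniform, h=23: full span → s += 23 → s = 23.0000
seg 2 [169.5°–289.3°] simple-harmonic, h=-10: full span → s += -10 → s = 13.0000
seg 3 [289.3°–360°] uniform, h=-13: θ=291.7° here. β=2.4, B=70.7. -13·2.4/70.7 = -0.4413 → s = 12.5587

12.5587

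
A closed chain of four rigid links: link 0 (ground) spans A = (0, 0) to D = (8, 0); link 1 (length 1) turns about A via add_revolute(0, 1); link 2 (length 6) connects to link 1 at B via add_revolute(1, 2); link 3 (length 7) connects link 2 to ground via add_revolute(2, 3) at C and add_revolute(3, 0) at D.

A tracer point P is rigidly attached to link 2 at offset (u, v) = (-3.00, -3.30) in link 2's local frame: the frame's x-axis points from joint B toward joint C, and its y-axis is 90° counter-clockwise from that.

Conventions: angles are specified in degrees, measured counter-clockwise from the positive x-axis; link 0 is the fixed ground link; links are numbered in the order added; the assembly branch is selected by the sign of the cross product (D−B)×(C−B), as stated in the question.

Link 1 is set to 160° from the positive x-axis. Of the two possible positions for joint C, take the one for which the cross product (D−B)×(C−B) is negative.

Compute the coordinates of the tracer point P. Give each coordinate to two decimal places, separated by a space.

A=(0,0), D=(8.00,0)
B = A + 1.00·(cos160°, sin160°) = (-0.9397, 0.3420)
|BD| = 8.9462
circle(B,6.00) ∩ circle(D,7.00): a=3.7466, h=4.6865
  candidates: C₊=(2.9833,4.8819) cross=41.927; C₋=(2.6250,-4.4843) cross=-41.927
  branch - wants cross < 0 → take C=(2.6250,-4.4843) (cross=-41.927)
ex = (C−B)/|BC| = (0.5941,-0.8044); ey = (0.8044,0.5941)
P = B + -3.00·ex + -3.30·ey = (-5.3765,0.7946)

-5.38 0.79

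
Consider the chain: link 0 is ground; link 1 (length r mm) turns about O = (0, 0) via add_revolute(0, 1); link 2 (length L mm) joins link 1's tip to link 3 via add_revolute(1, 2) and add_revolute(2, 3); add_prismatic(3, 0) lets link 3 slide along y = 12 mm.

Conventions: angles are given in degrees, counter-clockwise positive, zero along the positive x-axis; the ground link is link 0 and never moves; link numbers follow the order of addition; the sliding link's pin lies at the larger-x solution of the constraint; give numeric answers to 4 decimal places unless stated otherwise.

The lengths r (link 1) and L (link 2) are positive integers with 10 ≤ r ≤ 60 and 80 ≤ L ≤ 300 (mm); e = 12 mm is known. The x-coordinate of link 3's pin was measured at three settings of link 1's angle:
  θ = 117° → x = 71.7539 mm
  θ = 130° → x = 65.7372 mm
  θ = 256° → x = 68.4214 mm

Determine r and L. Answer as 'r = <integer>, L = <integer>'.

constraint per measurement: (x − r cos θ)² + (r sin θ − e)² = L²
subtracting the θ₁ and θ₂ equations cancels the r² and L² terms:
r = (x₁² − x₂²) / (2[(x₁cos θ₁ + e sin θ₁) − (x₂cos θ₂ + e sin θ₂)]) = 36.9998 → r = 37
L² = (x₁ − r cos θ₁)² + (r sin θ₁ − e)² = 8281.0020 → L = 91.0000 → L = 91
check at θ₃=256°: x = 68.4214 (printed 68.4214) ✓

r = 37, L = 91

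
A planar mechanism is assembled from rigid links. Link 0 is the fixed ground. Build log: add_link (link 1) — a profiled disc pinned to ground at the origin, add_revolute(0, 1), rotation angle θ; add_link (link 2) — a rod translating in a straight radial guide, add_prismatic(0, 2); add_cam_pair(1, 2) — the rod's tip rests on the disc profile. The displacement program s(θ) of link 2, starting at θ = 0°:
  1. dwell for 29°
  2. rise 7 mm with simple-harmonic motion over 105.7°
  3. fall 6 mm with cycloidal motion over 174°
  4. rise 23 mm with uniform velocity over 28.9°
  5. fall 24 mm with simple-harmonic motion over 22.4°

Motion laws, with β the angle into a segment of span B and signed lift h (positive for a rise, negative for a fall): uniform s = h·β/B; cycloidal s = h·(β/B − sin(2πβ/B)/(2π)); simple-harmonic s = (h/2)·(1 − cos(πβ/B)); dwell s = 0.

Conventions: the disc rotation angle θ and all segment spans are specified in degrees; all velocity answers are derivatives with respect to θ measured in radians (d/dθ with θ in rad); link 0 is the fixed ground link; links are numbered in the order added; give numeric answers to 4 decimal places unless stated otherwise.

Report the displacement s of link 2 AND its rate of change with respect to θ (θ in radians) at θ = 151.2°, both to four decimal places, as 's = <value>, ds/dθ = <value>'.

seg 1 [0°–29°] dwell: s stays 0.0000
seg 2 [29°–134.7°] simple-harmonic, h=7: full span → s += 7 → s = 7.0000
seg 3 [134.7°–308.7°] cycloidal, h=-6: θ=151.2° here. β=16.5, B=174. -6·(0.0948 − sin(2π·0.0948)/(2π)) = -0.0331 → s = 6.9669
velocity in seg [134.7°–308.7°] (cycloidal), θ in radians: β = 16.5° = 0.2880 rad, B = 174° = 3.0369 rad; ds/dθ = (h/B)(1 − cos(2πβ/B)) = ((-6)/3.0369)(1 − cos(2π·0.0948)) = -0.340438 mm/rad

s = 6.9669, ds/dθ = -0.3404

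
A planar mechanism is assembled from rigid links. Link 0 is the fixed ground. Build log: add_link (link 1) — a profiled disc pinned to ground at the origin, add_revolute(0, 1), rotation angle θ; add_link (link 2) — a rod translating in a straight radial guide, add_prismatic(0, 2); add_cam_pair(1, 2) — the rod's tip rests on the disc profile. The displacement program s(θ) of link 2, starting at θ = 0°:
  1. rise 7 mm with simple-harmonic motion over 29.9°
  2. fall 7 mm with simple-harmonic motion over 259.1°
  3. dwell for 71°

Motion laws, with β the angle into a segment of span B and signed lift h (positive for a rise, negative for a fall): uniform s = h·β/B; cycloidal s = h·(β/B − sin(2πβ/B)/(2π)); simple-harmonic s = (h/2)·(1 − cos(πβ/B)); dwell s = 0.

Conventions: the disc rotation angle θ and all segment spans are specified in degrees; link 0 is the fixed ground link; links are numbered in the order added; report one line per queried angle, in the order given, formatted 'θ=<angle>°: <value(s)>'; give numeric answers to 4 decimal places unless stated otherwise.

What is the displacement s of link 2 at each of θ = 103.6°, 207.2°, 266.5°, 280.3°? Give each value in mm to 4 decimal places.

seg 1 [0°–29.9°] simple-harmonic, h=7: full span → s += 7 → s = 7.0000
seg 2 [29.9°–289°] simple-harmonic, h=-7: θ=103.6° here. β=73.7, B=259.1. -7/2·(1 − cos(π·0.2844)) = -1.3069 → s = 5.6931
seg 2 [29.9°–289°] simple-harmonic, h=-7: θ=207.2° here. β=177.3, B=259.1. -7/2·(1 − cos(π·0.6843)) = -5.4151 → s = 1.5849
seg 2 [29.9°–289°] simple-harmonic, h=-7: θ=266.5° here. β=236.6, B=259.1. -7/2·(1 − cos(π·0.9132)) = -6.8706 → s = 0.1294
seg 2 [29.9°–289°] simple-harmonic, h=-7: θ=280.3° here. β=250.4, B=259.1. -7/2·(1 − cos(π·0.9664)) = -6.9805 → s = 0.0195

θ=103.6°: 5.6931
θ=207.2°: 1.5849
θ=266.5°: 0.1294
θ=280.3°: 0.0195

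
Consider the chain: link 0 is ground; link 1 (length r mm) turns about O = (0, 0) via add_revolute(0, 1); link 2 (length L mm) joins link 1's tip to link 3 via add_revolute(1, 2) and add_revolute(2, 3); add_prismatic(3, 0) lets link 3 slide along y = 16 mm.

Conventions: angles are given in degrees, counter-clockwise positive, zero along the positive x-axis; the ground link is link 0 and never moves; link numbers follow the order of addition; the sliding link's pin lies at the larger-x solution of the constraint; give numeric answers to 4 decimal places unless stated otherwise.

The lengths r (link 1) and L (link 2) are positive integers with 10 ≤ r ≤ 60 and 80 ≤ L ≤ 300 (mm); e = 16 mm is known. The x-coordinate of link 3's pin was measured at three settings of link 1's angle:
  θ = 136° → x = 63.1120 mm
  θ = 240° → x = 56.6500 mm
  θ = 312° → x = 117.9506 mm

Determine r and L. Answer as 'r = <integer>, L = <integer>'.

constraint per measurement: (x − r cos θ)² + (r sin θ − e)² = L²
subtracting the θ₁ and θ₂ equations cancels the r² and L² terms:
r = (x₁² − x₂²) / (2[(x₁cos θ₁ + e sin θ₁) − (x₂cos θ₂ + e sin θ₂)]) = 49.0000 → r = 49
L² = (x₁ − r cos θ₁)² + (r sin θ₁ − e)² = 9999.9996 → L = 100.0000 → L = 100
check at θ₃=312°: x = 117.9506 (printed 117.9506) ✓

r = 49, L = 100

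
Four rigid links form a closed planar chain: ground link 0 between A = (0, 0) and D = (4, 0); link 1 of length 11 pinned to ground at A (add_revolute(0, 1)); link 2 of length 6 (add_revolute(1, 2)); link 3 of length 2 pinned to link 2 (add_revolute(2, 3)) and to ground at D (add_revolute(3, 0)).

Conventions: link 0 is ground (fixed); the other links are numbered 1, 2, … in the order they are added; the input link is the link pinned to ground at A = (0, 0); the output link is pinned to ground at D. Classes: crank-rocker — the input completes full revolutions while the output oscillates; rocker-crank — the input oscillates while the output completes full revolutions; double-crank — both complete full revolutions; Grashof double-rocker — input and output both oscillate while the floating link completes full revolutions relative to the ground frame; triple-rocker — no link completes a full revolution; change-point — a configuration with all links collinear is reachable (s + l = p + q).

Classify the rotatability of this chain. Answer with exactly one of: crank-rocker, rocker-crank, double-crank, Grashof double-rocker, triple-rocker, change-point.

lengths: ground=4, input=11, coupler=6, output=2
sorted: s=2 (shortest), l=11 (longest), p+q=10
s + l = 13 vs p + q = 10
s + l > p + q → non-Grashof → no link fully rotates → triple-rocker

triple-rocker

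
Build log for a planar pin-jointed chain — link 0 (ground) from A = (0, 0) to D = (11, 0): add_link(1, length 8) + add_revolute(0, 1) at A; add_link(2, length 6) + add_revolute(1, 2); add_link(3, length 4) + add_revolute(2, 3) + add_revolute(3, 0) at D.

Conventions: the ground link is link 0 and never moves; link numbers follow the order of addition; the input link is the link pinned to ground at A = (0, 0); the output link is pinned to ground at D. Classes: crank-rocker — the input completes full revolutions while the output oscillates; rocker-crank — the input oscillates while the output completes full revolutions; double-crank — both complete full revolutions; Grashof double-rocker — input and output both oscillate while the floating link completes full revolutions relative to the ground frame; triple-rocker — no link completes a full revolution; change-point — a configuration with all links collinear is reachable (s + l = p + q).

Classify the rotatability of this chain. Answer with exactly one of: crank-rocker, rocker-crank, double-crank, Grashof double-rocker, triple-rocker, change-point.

lengths: ground=11, input=8, coupler=6, output=4
sorted: s=4 (shortest), l=11 (longest), p+q=14
s + l = 15 vs p + q = 14
s + l > p + q → non-Grashof → no link fully rotates → triple-rocker

triple-rocker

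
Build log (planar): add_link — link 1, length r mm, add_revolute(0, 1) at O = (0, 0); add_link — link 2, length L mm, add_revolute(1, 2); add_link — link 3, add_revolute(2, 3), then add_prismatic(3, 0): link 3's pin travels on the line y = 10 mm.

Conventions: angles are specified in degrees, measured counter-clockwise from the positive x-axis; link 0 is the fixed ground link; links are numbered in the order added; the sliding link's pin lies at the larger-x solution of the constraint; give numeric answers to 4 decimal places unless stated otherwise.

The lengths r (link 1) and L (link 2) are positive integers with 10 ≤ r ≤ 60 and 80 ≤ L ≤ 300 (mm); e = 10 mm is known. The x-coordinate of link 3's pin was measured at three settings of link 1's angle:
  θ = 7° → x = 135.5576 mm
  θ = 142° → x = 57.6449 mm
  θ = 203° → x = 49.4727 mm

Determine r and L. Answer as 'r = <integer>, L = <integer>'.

constraint per measurement: (x − r cos θ)² + (r sin θ − e)² = L²
subtracting the θ₁ and θ₂ equations cancels the r² and L² terms:
r = (x₁² − x₂²) / (2[(x₁cos θ₁ + e sin θ₁) − (x₂cos θ₂ + e sin θ₂)]) = 43.0000 → r = 43
L² = (x₁ − r cos θ₁)² + (r sin θ₁ − e)² = 8648.9983 → L = 93.0000 → L = 93
check at θ₃=203°: x = 49.4727 (printed 49.4727) ✓

r = 43, L = 93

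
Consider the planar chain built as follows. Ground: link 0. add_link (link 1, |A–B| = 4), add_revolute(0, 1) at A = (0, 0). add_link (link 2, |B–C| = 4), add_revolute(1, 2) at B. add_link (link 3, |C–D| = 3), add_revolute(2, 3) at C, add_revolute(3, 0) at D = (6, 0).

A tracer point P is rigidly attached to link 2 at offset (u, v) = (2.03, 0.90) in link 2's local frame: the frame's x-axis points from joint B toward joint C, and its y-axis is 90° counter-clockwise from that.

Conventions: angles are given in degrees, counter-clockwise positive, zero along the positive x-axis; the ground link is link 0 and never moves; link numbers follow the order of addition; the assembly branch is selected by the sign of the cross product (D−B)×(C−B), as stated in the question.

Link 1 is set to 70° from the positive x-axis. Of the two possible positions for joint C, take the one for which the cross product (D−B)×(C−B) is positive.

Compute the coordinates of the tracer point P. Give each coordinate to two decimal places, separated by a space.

A=(0,0), D=(6.00,0)
B = A + 4.00·(cos70°, sin70°) = (1.3681, 3.7588)
|BD| = 5.9652
circle(B,4.00) ∩ circle(D,3.00): a=3.5693, h=1.8055
  candidates: C₊=(5.2774,2.9117) cross=10.770; C₋=(3.0019,0.1077) cross=-10.770
  branch + wants cross > 0 → take C=(5.2774,2.9117) (cross=10.770)
ex = (C−B)/|BC| = (0.9773,-0.2118); ey = (0.2118,0.9773)
P = B + 2.03·ex + 0.90·ey = (3.5426,4.2084)

3.54 4.21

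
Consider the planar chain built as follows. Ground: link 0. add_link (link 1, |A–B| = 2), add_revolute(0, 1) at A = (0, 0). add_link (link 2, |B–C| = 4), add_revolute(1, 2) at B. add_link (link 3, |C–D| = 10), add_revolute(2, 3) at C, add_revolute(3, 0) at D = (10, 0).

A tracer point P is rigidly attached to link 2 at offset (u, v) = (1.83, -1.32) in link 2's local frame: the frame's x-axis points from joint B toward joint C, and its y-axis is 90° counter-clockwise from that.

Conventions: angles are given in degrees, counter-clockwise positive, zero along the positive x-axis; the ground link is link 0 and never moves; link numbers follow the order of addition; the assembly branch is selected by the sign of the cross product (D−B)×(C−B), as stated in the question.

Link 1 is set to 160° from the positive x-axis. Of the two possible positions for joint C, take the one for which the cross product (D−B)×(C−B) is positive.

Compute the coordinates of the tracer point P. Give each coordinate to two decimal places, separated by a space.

A=(0,0), D=(10.00,0)
B = A + 2.00·(cos160°, sin160°) = (-1.8794, 0.6840)
|BD| = 11.8991
circle(B,4.00) ∩ circle(D,10.00): a=2.4198, h=3.1850
  candidates: C₊=(0.7196,3.7247) cross=37.899; C₋=(0.3534,-2.6348) cross=-37.899
  branch + wants cross > 0 → take C=(0.7196,3.7247) (cross=37.899)
ex = (C−B)/|BC| = (0.6497,0.7602); ey = (-0.7602,0.6497)
P = B + 1.83·ex + -1.32·ey = (0.3130,1.2175)

0.31 1.22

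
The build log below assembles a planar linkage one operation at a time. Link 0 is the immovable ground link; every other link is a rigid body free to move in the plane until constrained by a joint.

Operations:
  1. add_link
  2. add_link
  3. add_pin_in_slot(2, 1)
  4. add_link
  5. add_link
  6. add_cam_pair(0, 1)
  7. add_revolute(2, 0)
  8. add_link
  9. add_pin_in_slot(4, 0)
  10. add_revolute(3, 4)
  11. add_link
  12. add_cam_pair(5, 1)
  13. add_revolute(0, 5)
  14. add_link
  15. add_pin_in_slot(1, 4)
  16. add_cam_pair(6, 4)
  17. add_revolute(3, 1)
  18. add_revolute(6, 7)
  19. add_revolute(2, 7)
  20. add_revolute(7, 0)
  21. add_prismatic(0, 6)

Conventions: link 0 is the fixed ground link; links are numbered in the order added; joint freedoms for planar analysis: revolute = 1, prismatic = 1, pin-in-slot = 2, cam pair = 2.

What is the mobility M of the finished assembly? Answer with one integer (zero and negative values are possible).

link 0 = ground. State L|J1|J2 = 1|0|0
+link1  2|0|0
+link2  3|0|0
PS(2,1) f=2→J2  3|0|1
+link3  4|0|1
+link4  5|0|1
C(0,1) f=2→J2  5|0|2
R(2,0) f=1→J1  5|1|2
+link5  6|1|2
PS(4,0) f=2→J2  6|1|3
R(3,4) f=1→J1  6|2|3
+link6  7|2|3
C(5,1) f=2→J2  7|2|4
R(0,5) f=1→J1  7|3|4
+link7  8|3|4
PS(1,4) f=2→J2  8|3|5
C(6,4) f=2→J2  8|3|6
R(3,1) f=1→J1  8|4|6
R(6,7) f=1→J1  8|5|6
R(2,7) f=1→J1  8|6|6
R(7,0) f=1→J1  8|7|6
P(0,6) f=1→J1  8|8|6
M = 3(8−1)−2·8−6 = 21−16−6 = -1

M = -1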